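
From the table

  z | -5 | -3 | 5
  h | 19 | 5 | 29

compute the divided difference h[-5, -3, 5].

h[-5,-3] = (5 - 19) / (-3 - (-5)) = -7
h[-3,5] = (29 - 5) / (5 - (-3)) = 3
h[-5,-3,5] = (3 - (-7)) / (5 - (-5)) = 1

1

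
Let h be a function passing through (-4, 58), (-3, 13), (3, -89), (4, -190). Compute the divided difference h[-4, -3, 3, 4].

-2

h[-4,-3] = (13 - 58) / (-3 - (-4)) = -45
h[-3,3] = (-89 - 13) / (3 - (-3)) = -17
h[3,4] = (-190 - (-89)) / (4 - 3) = -101
h[-4,-3,3] = (-17 - (-45)) / (3 - (-4)) = 4
h[-3,3,4] = (-101 - (-17)) / (4 - (-3)) = -12
h[-4,-3,3,4] = (-12 - 4) / (4 - (-4)) = -2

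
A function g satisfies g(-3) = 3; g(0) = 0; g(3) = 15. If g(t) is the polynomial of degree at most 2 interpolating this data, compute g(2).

8

Evaluate each Lagrange basis at t = 2:
L_0(2) = (2)·(-1)/[(-3)·(-6)] = -1/9
L_1(2) = (5)·(-1)/[(3)·(-3)] = 5/9
L_2(2) = (5)·(2)/[(6)·(3)] = 5/9
Sum: 3·(-1/9) + 0 + 15·(5/9) = 8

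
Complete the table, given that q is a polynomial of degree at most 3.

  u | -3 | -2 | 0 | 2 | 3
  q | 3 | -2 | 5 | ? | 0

The 4 known values determine q uniquely (degree ≤ 3).
Evaluate each Lagrange basis at u = 2:
L_0(2) = (4)·(2)·(-1)/[(-1)·(-3)·(-6)] = 4/9
L_1(2) = (5)·(2)·(-1)/[(1)·(-2)·(-5)] = -1
L_2(2) = (5)·(4)·(-1)/[(3)·(2)·(-3)] = 10/9
L_3(2) = (5)·(4)·(2)/[(6)·(5)·(3)] = 4/9
Sum: 3·(4/9) + (-2)·(-1) + 5·(10/9) + 0 = 80/9

80/9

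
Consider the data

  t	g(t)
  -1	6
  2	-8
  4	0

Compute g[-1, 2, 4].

g[-1,2] = (-8 - 6) / (2 - (-1)) = -14/3
g[2,4] = (0 - (-8)) / (4 - 2) = 4
g[-1,2,4] = (4 - (-14/3)) / (4 - (-1)) = 26/15

26/15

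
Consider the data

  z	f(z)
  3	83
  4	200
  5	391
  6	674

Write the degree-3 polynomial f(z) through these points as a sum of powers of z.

f(z) = 3z^3 + z^2 - z - 4

L_0(z) = (z - 4)(z - 5)(z - 6) / [-6] = -(1/6)z^3 + (5/2)z^2 - (37/3)z + 20
L_1(z) = (z - 3)(z - 5)(z - 6) / [2] = (1/2)z^3 - 7z^2 + (63/2)z - 45
L_2(z) = (z - 3)(z - 4)(z - 6) / [-2] = -(1/2)z^3 + (13/2)z^2 - 27z + 36
L_3(z) = (z - 3)(z - 4)(z - 5) / [6] = (1/6)z^3 - 2z^2 + (47/6)z - 10
f(z) = 83·L_0 + 200·L_1 + 391·L_2 + 674·L_3
  83·L_0(z) = -(83/6)z^3 + (415/2)z^2 - (3071/3)z + 1660
  200·L_1(z) = 100z^3 - 1400z^2 + 6300z - 9000
  391·L_2(z) = -(391/2)z^3 + (5083/2)z^2 - 10557z + 14076
  674·L_3(z) = (337/3)z^3 - 1348z^2 + (15839/3)z - 6740
Adding term by term: 3z^3 + z^2 - z - 4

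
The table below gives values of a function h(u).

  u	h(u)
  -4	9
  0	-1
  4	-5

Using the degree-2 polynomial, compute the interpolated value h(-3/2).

131/64

Using Newton's divided-difference form:
h[-4,0] = (-1 - 9) / (0 - (-4)) = -5/2
h[0,4] = (-5 - (-1)) / (4 - 0) = -1
h[-4,0,4] = (-1 - (-5/2)) / (4 - (-4)) = 3/16
h(-3/2) = 9 + (-5/2)·(5/2) + (3/16)·(5/2)·(-3/2) = 131/64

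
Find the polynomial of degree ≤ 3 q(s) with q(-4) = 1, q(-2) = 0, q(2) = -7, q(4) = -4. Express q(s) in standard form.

q(s) = (3/32)s^3 + (1/6)s^2 - (17/8)s - 25/6

L_0(s) = (s + 2)(s - 2)(s - 4) / [-96] = -(1/96)s^3 + (1/24)s^2 + (1/24)s - 1/6
L_1(s) = (s + 4)(s - 2)(s - 4) / [48] = (1/48)s^3 - (1/24)s^2 - (1/3)s + 2/3
L_2(s) = (s + 4)(s + 2)(s - 4) / [-48] = -(1/48)s^3 - (1/24)s^2 + (1/3)s + 2/3
L_3(s) = (s + 4)(s + 2)(s - 2) / [96] = (1/96)s^3 + (1/24)s^2 - (1/24)s - 1/6
q(s) = 1·L_0 + 0·L_1 + (-7)·L_2 + (-4)·L_3
  1·L_0(s) = -(1/96)s^3 + (1/24)s^2 + (1/24)s - 1/6
  0·L_1(s) = 0
  (-7)·L_2(s) = (7/48)s^3 + (7/24)s^2 - (7/3)s - 14/3
  (-4)·L_3(s) = -(1/24)s^3 - (1/6)s^2 + (1/6)s + 2/3
Adding term by term: (3/32)s^3 + (1/6)s^2 - (17/8)s - 25/6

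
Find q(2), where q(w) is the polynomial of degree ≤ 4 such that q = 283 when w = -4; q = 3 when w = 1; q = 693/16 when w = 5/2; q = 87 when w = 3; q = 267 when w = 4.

Evaluate each Lagrange basis at w = 2:
L_0(2) = (1)·(-1/2)·(-1)·(-2)/[(-5)·(-13/2)·(-7)·(-8)] = -1/1820
L_1(2) = (6)·(-1/2)·(-1)·(-2)/[(5)·(-3/2)·(-2)·(-3)] = 2/15
L_2(2) = (6)·(1)·(-1)·(-2)/[(13/2)·(3/2)·(-1/2)·(-3/2)] = 64/39
L_3(2) = (6)·(1)·(-1/2)·(-2)/[(7)·(2)·(1/2)·(-1)] = -6/7
L_4(2) = (6)·(1)·(-1/2)·(-1)/[(8)·(3)·(3/2)·(1)] = 1/12
Sum: 283·(-1/1820) + 3·(2/15) + 693/16·(64/39) + 87·(-6/7) + 267·(1/12) = 19

19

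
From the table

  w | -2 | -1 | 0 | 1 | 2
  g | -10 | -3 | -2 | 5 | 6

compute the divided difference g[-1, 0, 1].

g[-1,0] = (-2 - (-3)) / (0 - (-1)) = 1
g[0,1] = (5 - (-2)) / (1 - 0) = 7
g[-1,0,1] = (7 - 1) / (1 - (-1)) = 3

3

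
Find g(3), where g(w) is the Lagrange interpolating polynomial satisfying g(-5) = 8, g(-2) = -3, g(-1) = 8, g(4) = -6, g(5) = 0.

8/189

L_0(3) = (5)·(4)·(-1)·(-2)/[(-3)·(-4)·(-9)·(-10)] = 1/27
L_1(3) = (8)·(4)·(-1)·(-2)/[(3)·(-1)·(-6)·(-7)] = -32/63
L_2(3) = (8)·(5)·(-1)·(-2)/[(4)·(1)·(-5)·(-6)] = 2/3
L_3(3) = (8)·(5)·(4)·(-2)/[(9)·(6)·(5)·(-1)] = 32/27
L_4(3) = (8)·(5)·(4)·(-1)/[(10)·(7)·(6)·(1)] = -8/21
Sum: 8·(1/27) + (-3)·(-32/63) + 8·(2/3) + (-6)·(32/27) + 0 = 8/189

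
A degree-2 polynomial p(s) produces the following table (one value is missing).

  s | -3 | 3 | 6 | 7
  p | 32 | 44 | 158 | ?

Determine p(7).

The 3 known values determine p uniquely (degree ≤ 2).
Evaluate each Lagrange basis at s = 7:
L_0(7) = (4)·(1)/[(-6)·(-9)] = 2/27
L_1(7) = (10)·(1)/[(6)·(-3)] = -5/9
L_2(7) = (10)·(4)/[(9)·(3)] = 40/27
Sum: 32·(2/27) + 44·(-5/9) + 158·(40/27) = 212

212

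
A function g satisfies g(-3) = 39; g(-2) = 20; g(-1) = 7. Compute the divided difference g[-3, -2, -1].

3

g[-3,-2] = (20 - 39) / (-2 - (-3)) = -19
g[-2,-1] = (7 - 20) / (-1 - (-2)) = -13
g[-3,-2,-1] = (-13 - (-19)) / (-1 - (-3)) = 3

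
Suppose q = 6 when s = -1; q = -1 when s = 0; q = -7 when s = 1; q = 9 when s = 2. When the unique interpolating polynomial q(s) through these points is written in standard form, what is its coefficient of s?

-10

Build the Lagrange basis polynomials:
L_0(s) = s(s - 1)(s - 2) / [-6] = -(1/6)s^3 + (1/2)s^2 - (1/3)s
L_1(s) = (s + 1)(s - 1)(s - 2) / [2] = (1/2)s^3 - s^2 - (1/2)s + 1
L_2(s) = (s + 1)s(s - 2) / [-2] = -(1/2)s^3 + (1/2)s^2 + s
L_3(s) = (s + 1)s(s - 1) / [6] = (1/6)s^3 - (1/6)s
q(s) = 6·L_0 + (-1)·L_1 + (-7)·L_2 + 9·L_3
Only the coefficient of s is needed; take it from each L_i and combine:
6·(-1/3) + (-1)·(-1/2) + (-7)·(1) + 9·(-1/6) = -10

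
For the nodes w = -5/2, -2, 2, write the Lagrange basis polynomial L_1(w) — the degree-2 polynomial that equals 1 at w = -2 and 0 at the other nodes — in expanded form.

L_1(w) = -(1/2)w^2 - (1/4)w + 5/2

L_1(w) = (w + 5/2)(w - 2) / [(1/2)·(-4)]
       = (w^2 + (1/2)w - 5) / (-2)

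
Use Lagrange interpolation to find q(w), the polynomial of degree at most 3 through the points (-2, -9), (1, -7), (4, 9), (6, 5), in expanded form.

q(w) = -(101/360)w^3 + (583/360)w^2 + (563/180)w - 172/15

Build the Lagrange basis polynomials:
L_0(w) = (w - 1)(w - 4)(w - 6) / [-144] = -(1/144)w^3 + (11/144)w^2 - (17/72)w + 1/6
L_1(w) = (w + 2)(w - 4)(w - 6) / [45] = (1/45)w^3 - (8/45)w^2 + (4/45)w + 16/15
L_2(w) = (w + 2)(w - 1)(w - 6) / [-36] = -(1/36)w^3 + (5/36)w^2 + (2/9)w - 1/3
L_3(w) = (w + 2)(w - 1)(w - 4) / [80] = (1/80)w^3 - (3/80)w^2 - (3/40)w + 1/10
q(w) = (-9)·L_0 + (-7)·L_1 + 9·L_2 + 5·L_3
  (-9)·L_0(w) = (1/16)w^3 - (11/16)w^2 + (17/8)w - 3/2
  (-7)·L_1(w) = -(7/45)w^3 + (56/45)w^2 - (28/45)w - 112/15
  9·L_2(w) = -(1/4)w^3 + (5/4)w^2 + 2w - 3
  5·L_3(w) = (1/16)w^3 - (3/16)w^2 - (3/8)w + 1/2
Adding term by term: -(101/360)w^3 + (583/360)w^2 + (563/180)w - 172/15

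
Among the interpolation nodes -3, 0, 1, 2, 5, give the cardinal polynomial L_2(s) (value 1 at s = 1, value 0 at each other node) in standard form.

L_2(s) = (1/16)s^4 - (1/4)s^3 - (11/16)s^2 + (15/8)s

L_2(s) = (s + 3)s(s - 2)(s - 5) / [(4)·(1)·(-1)·(-4)]
       = (s^4 - 4s^3 - 11s^2 + 30s) / (16)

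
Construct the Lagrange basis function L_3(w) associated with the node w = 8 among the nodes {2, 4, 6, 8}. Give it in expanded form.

L_3(w) = (w - 2)(w - 4)(w - 6) / [(6)·(4)·(2)]
       = (w^3 - 12w^2 + 44w - 48) / (48)

L_3(w) = (1/48)w^3 - (1/4)w^2 + (11/12)w - 1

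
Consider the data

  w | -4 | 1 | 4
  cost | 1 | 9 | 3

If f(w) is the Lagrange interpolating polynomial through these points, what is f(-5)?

-33/10

Evaluate each Lagrange basis at w = -5:
L_0(-5) = (-6)·(-9)/[(-5)·(-8)] = 27/20
L_1(-5) = (-1)·(-9)/[(5)·(-3)] = -3/5
L_2(-5) = (-1)·(-6)/[(8)·(3)] = 1/4
Sum: 1·(27/20) + 9·(-3/5) + 3·(1/4) = -33/10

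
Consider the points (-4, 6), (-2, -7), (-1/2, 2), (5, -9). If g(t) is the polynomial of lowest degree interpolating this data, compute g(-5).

Using Newton's divided-difference form:
g[-4,-2] = (-7 - 6) / (-2 - (-4)) = -13/2
g[-2,-1/2] = (2 - (-7)) / (-1/2 - (-2)) = 6
g[-1/2,5] = (-9 - 2) / (5 - (-1/2)) = -2
g[-4,-2,-1/2] = (6 - (-13/2)) / (-1/2 - (-4)) = 25/7
g[-2,-1/2,5] = (-2 - 6) / (5 - (-2)) = -8/7
g[-4,-2,-1/2,5] = (-8/7 - 25/7) / (5 - (-4)) = -11/21
g(-5) = 6 + (-13/2)·(-1) + (25/7)·(-1)·(-3) + (-11/21)·(-1)·(-3)·(-9/2) = 212/7

212/7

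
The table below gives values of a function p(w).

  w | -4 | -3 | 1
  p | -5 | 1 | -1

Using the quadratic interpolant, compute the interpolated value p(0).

17/5

L_0(0) = (3)·(-1)/[(-1)·(-5)] = -3/5
L_1(0) = (4)·(-1)/[(1)·(-4)] = 1
L_2(0) = (4)·(3)/[(5)·(4)] = 3/5
Sum: (-5)·(-3/5) + 1·(1) + (-1)·(3/5) = 17/5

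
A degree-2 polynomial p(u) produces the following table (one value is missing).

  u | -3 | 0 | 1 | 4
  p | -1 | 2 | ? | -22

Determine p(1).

The 3 known values determine p uniquely (degree ≤ 2).
L_0(1) = (1)·(-3)/[(-3)·(-7)] = -1/7
L_1(1) = (4)·(-3)/[(3)·(-4)] = 1
L_2(1) = (4)·(1)/[(7)·(4)] = 1/7
Sum: (-1)·(-1/7) + 2·(1) + (-22)·(1/7) = -1

-1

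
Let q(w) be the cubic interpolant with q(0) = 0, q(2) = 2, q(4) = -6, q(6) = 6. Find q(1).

33/8

Evaluate each Lagrange basis at w = 1:
L_0(1) = (-1)·(-3)·(-5)/[(-2)·(-4)·(-6)] = 5/16
L_1(1) = (1)·(-3)·(-5)/[(2)·(-2)·(-4)] = 15/16
L_2(1) = (1)·(-1)·(-5)/[(4)·(2)·(-2)] = -5/16
L_3(1) = (1)·(-1)·(-3)/[(6)·(4)·(2)] = 1/16
Sum: 0 + 2·(15/16) + (-6)·(-5/16) + 6·(1/16) = 33/8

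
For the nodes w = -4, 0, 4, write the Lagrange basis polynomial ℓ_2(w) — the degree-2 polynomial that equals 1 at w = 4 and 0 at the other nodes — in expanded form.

ℓ_2(w) = (w + 4)w / [(8)·(4)]
       = (w^2 + 4w) / (32)

ℓ_2(w) = (1/32)w^2 + (1/8)w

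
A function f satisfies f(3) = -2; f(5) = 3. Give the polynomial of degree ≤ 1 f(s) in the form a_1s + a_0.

f(s) = (5/2)s - 19/2

Build the Lagrange basis polynomials:
L_0(s) = (s - 5) / [-2] = -(1/2)s + 5/2
L_1(s) = (s - 3) / [2] = (1/2)s - 3/2
f(s) = (-2)·L_0 + 3·L_1
  (-2)·L_0(s) = s - 5
  3·L_1(s) = (3/2)s - 9/2
Adding term by term: (5/2)s - 19/2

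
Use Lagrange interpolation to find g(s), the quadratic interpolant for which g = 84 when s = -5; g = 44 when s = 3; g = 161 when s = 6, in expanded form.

g(s) = 4s^2 + 3s - 1

Build the Lagrange basis polynomials:
L_0(s) = (s - 3)(s - 6) / [88] = (1/88)s^2 - (9/88)s + 9/44
L_1(s) = (s + 5)(s - 6) / [-24] = -(1/24)s^2 + (1/24)s + 5/4
L_2(s) = (s + 5)(s - 3) / [33] = (1/33)s^2 + (2/33)s - 5/11
g(s) = 84·L_0 + 44·L_1 + 161·L_2
  84·L_0(s) = (21/22)s^2 - (189/22)s + 189/11
  44·L_1(s) = -(11/6)s^2 + (11/6)s + 55
  161·L_2(s) = (161/33)s^2 + (322/33)s - 805/11
Adding term by term: 4s^2 + 3s - 1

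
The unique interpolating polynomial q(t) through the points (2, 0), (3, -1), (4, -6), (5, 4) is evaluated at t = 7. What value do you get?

145

Evaluate each Lagrange basis at t = 7:
L_0(7) = (4)·(3)·(2)/[(-1)·(-2)·(-3)] = -4
L_1(7) = (5)·(3)·(2)/[(1)·(-1)·(-2)] = 15
L_2(7) = (5)·(4)·(2)/[(2)·(1)·(-1)] = -20
L_3(7) = (5)·(4)·(3)/[(3)·(2)·(1)] = 10
Sum: 0 + (-1)·(15) + (-6)·(-20) + 4·(10) = 145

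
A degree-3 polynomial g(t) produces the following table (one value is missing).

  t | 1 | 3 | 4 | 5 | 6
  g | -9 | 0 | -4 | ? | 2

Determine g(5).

-27/5

The 4 known values determine g uniquely (degree ≤ 3).
L_0(5) = (2)·(1)·(-1)/[(-2)·(-3)·(-5)] = 1/15
L_1(5) = (4)·(1)·(-1)/[(2)·(-1)·(-3)] = -2/3
L_2(5) = (4)·(2)·(-1)/[(3)·(1)·(-2)] = 4/3
L_3(5) = (4)·(2)·(1)/[(5)·(3)·(2)] = 4/15
Sum: (-9)·(1/15) + 0 + (-4)·(4/3) + 2·(4/15) = -27/5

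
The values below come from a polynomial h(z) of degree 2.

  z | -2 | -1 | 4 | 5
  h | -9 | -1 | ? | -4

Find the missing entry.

The 3 known values determine h uniquely (degree ≤ 2).
L_0(4) = (5)·(-1)/[(-1)·(-7)] = -5/7
L_1(4) = (6)·(-1)/[(1)·(-6)] = 1
L_2(4) = (6)·(5)/[(7)·(6)] = 5/7
Sum: (-9)·(-5/7) + (-1)·(1) + (-4)·(5/7) = 18/7

18/7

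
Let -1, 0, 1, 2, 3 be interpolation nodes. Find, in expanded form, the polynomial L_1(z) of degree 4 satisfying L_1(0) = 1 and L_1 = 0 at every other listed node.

L_1(z) = (z + 1)(z - 1)(z - 2)(z - 3) / [(1)·(-1)·(-2)·(-3)]
       = (z^4 - 5z^3 + 5z^2 + 5z - 6) / (-6)

L_1(z) = -(1/6)z^4 + (5/6)z^3 - (5/6)z^2 - (5/6)z + 1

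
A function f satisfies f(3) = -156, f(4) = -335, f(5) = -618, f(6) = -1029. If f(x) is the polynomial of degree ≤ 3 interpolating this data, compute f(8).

-2331

Using Newton's divided-difference form:
f[3,4] = (-335 - (-156)) / (4 - 3) = -179
f[4,5] = (-618 - (-335)) / (5 - 4) = -283
f[5,6] = (-1029 - (-618)) / (6 - 5) = -411
f[3,4,5] = (-283 - (-179)) / (5 - 3) = -52
f[4,5,6] = (-411 - (-283)) / (6 - 4) = -64
f[3,4,5,6] = (-64 - (-52)) / (6 - 3) = -4
f(8) = -156 + (-179)·(5) + (-52)·(5)·(4) + (-4)·(5)·(4)·(3) = -2331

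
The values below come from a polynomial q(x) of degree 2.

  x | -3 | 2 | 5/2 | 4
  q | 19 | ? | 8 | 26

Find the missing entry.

The 3 known values determine q uniquely (degree ≤ 2).
Evaluate each Lagrange basis at x = 2:
L_0(2) = (-1/2)·(-2)/[(-11/2)·(-7)] = 2/77
L_1(2) = (5)·(-2)/[(11/2)·(-3/2)] = 40/33
L_2(2) = (5)·(-1/2)/[(7)·(3/2)] = -5/21
Sum: 19·(2/77) + 8·(40/33) + 26·(-5/21) = 4

4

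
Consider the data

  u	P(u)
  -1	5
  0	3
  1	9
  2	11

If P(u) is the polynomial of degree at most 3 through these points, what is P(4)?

Evaluate each Lagrange basis at u = 4:
L_0(4) = (4)·(3)·(2)/[(-1)·(-2)·(-3)] = -4
L_1(4) = (5)·(3)·(2)/[(1)·(-1)·(-2)] = 15
L_2(4) = (5)·(4)·(2)/[(2)·(1)·(-1)] = -20
L_3(4) = (5)·(4)·(3)/[(3)·(2)·(1)] = 10
Sum: 5·(-4) + 3·(15) + 9·(-20) + 11·(10) = -45

-45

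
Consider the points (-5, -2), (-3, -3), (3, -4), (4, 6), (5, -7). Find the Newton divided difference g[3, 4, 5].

g[3,4] = (6 - (-4)) / (4 - 3) = 10
g[4,5] = (-7 - 6) / (5 - 4) = -13
g[3,4,5] = (-13 - 10) / (5 - 3) = -23/2

-23/2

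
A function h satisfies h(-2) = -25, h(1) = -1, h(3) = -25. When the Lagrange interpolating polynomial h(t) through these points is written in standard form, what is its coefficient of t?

4

L_0(t) = (t - 1)(t - 3) / [15] = (1/15)t^2 - (4/15)t + 1/5
L_1(t) = (t + 2)(t - 3) / [-6] = -(1/6)t^2 + (1/6)t + 1
L_2(t) = (t + 2)(t - 1) / [10] = (1/10)t^2 + (1/10)t - 1/5
h(t) = (-25)·L_0 + (-1)·L_1 + (-25)·L_2
Only the coefficient of t is needed; take it from each L_i and combine:
(-25)·(-4/15) + (-1)·(1/6) + (-25)·(1/10) = 4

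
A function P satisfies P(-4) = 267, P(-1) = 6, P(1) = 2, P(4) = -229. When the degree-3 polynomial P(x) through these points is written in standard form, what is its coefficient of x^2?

Build the Lagrange basis polynomials:
L_0(x) = (x + 1)(x - 1)(x - 4) / [-120] = -(1/120)x^3 + (1/30)x^2 + (1/120)x - 1/30
L_1(x) = (x + 4)(x - 1)(x - 4) / [30] = (1/30)x^3 - (1/30)x^2 - (8/15)x + 8/15
L_2(x) = (x + 4)(x + 1)(x - 4) / [-30] = -(1/30)x^3 - (1/30)x^2 + (8/15)x + 8/15
L_3(x) = (x + 4)(x + 1)(x - 1) / [120] = (1/120)x^3 + (1/30)x^2 - (1/120)x - 1/30
P(x) = 267·L_0 + 6·L_1 + 2·L_2 + (-229)·L_3
Only the coefficient of x^2 is needed; take it from each L_i and combine:
267·(1/30) + 6·(-1/30) + 2·(-1/30) + (-229)·(1/30) = 1

1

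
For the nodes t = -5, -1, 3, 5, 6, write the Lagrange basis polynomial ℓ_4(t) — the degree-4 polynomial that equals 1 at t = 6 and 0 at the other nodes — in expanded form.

ℓ_4(t) = (t + 5)(t + 1)(t - 3)(t - 5) / [(11)·(7)·(3)·(1)]
       = (t^4 - 2t^3 - 28t^2 + 50t + 75) / (231)

ℓ_4(t) = (1/231)t^4 - (2/231)t^3 - (4/33)t^2 + (50/231)t + 25/77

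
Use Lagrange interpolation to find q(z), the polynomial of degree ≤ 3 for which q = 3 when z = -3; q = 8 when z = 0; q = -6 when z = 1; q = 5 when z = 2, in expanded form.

Build the Lagrange basis polynomials:
L_0(z) = z(z - 1)(z - 2) / [-60] = -(1/60)z^3 + (1/20)z^2 - (1/30)z
L_1(z) = (z + 3)(z - 1)(z - 2) / [6] = (1/6)z^3 - (7/6)z + 1
L_2(z) = (z + 3)z(z - 2) / [-4] = -(1/4)z^3 - (1/4)z^2 + (3/2)z
L_3(z) = (z + 3)z(z - 1) / [10] = (1/10)z^3 + (1/5)z^2 - (3/10)z
q(z) = 3·L_0 + 8·L_1 + (-6)·L_2 + 5·L_3
  3·L_0(z) = -(1/20)z^3 + (3/20)z^2 - (1/10)z
  8·L_1(z) = (4/3)z^3 - (28/3)z + 8
  (-6)·L_2(z) = (3/2)z^3 + (3/2)z^2 - 9z
  5·L_3(z) = (1/2)z^3 + z^2 - (3/2)z
Adding term by term: (197/60)z^3 + (53/20)z^2 - (299/15)z + 8

q(z) = (197/60)z^3 + (53/20)z^2 - (299/15)z + 8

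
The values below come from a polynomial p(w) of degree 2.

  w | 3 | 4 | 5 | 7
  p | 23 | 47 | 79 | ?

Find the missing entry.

The 3 known values determine p uniquely (degree ≤ 2).
Evaluate each Lagrange basis at w = 7:
L_0(7) = (3)·(2)/[(-1)·(-2)] = 3
L_1(7) = (4)·(2)/[(1)·(-1)] = -8
L_2(7) = (4)·(3)/[(2)·(1)] = 6
Sum: 23·(3) + 47·(-8) + 79·(6) = 167

167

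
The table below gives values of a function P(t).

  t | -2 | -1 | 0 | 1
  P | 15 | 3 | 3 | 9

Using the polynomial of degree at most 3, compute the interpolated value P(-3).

45

L_0(-3) = (-2)·(-3)·(-4)/[(-1)·(-2)·(-3)] = 4
L_1(-3) = (-1)·(-3)·(-4)/[(1)·(-1)·(-2)] = -6
L_2(-3) = (-1)·(-2)·(-4)/[(2)·(1)·(-1)] = 4
L_3(-3) = (-1)·(-2)·(-3)/[(3)·(2)·(1)] = -1
Sum: 15·(4) + 3·(-6) + 3·(4) + 9·(-1) = 45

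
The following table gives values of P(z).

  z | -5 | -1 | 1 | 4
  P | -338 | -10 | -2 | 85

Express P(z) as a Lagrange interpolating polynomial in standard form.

Build the Lagrange basis polynomials:
L_0(z) = (z + 1)(z - 1)(z - 4) / [-216] = -(1/216)z^3 + (1/54)z^2 + (1/216)z - 1/54
L_1(z) = (z + 5)(z - 1)(z - 4) / [40] = (1/40)z^3 - (21/40)z + 1/2
L_2(z) = (z + 5)(z + 1)(z - 4) / [-36] = -(1/36)z^3 - (1/18)z^2 + (19/36)z + 5/9
L_3(z) = (z + 5)(z + 1)(z - 1) / [135] = (1/135)z^3 + (1/27)z^2 - (1/135)z - 1/27
P(z) = (-338)·L_0 + (-10)·L_1 + (-2)·L_2 + 85·L_3
  (-338)·L_0(z) = (169/108)z^3 - (169/27)z^2 - (169/108)z + 169/27
  (-10)·L_1(z) = -(1/4)z^3 + (21/4)z - 5
  (-2)·L_2(z) = (1/18)z^3 + (1/9)z^2 - (19/18)z - 10/9
  85·L_3(z) = (17/27)z^3 + (85/27)z^2 - (17/27)z - 85/27
Adding term by term: 2z^3 - 3z^2 + 2z - 3

P(z) = 2z^3 - 3z^2 + 2z - 3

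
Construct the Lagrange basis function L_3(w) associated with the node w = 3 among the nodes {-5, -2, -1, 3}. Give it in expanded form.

L_3(w) = (1/160)w^3 + (1/20)w^2 + (17/160)w + 1/16

L_3(w) = (w + 5)(w + 2)(w + 1) / [(8)·(5)·(4)]
       = (w^3 + 8w^2 + 17w + 10) / (160)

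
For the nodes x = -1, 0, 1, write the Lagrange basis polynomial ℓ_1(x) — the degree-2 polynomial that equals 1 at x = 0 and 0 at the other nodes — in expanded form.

ℓ_1(x) = -x^2 + 1

ℓ_1(x) = (x + 1)(x - 1) / [(1)·(-1)]
       = (x^2 - 1) / (-1)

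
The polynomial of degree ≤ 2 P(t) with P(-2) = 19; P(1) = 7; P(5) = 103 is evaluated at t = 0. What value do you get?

3

L_0(0) = (-1)·(-5)/[(-3)·(-7)] = 5/21
L_1(0) = (2)·(-5)/[(3)·(-4)] = 5/6
L_2(0) = (2)·(-1)/[(7)·(4)] = -1/14
Sum: 19·(5/21) + 7·(5/6) + 103·(-1/14) = 3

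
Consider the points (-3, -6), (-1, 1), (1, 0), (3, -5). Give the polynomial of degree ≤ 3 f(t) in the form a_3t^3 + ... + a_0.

Build the Lagrange basis polynomials:
L_0(t) = (t + 1)(t - 1)(t - 3) / [-48] = -(1/48)t^3 + (1/16)t^2 + (1/48)t - 1/16
L_1(t) = (t + 3)(t - 1)(t - 3) / [16] = (1/16)t^3 - (1/16)t^2 - (9/16)t + 9/16
L_2(t) = (t + 3)(t + 1)(t - 3) / [-16] = -(1/16)t^3 - (1/16)t^2 + (9/16)t + 9/16
L_3(t) = (t + 3)(t + 1)(t - 1) / [48] = (1/48)t^3 + (1/16)t^2 - (1/48)t - 1/16
f(t) = (-6)·L_0 + 1·L_1 + 0·L_2 + (-5)·L_3
  (-6)·L_0(t) = (1/8)t^3 - (3/8)t^2 - (1/8)t + 3/8
  1·L_1(t) = (1/16)t^3 - (1/16)t^2 - (9/16)t + 9/16
  0·L_2(t) = 0
  (-5)·L_3(t) = -(5/48)t^3 - (5/16)t^2 + (5/48)t + 5/16
Adding term by term: (1/12)t^3 - (3/4)t^2 - (7/12)t + 5/4

f(t) = (1/12)t^3 - (3/4)t^2 - (7/12)t + 5/4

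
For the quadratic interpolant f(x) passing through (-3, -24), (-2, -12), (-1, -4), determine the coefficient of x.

L_0(x) = (x + 2)(x + 1) / [2] = (1/2)x^2 + (3/2)x + 1
L_1(x) = (x + 3)(x + 1) / [-1] = -x^2 - 4x - 3
L_2(x) = (x + 3)(x + 2) / [2] = (1/2)x^2 + (5/2)x + 3
f(x) = (-24)·L_0 + (-12)·L_1 + (-4)·L_2
Only the coefficient of x is needed; take it from each L_i and combine:
(-24)·(3/2) + (-12)·(-4) + (-4)·(5/2) = 2

2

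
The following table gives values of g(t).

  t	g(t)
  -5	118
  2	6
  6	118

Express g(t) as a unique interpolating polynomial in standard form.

g(t) = 4t^2 - 4t - 2

Build the Lagrange basis polynomials:
L_0(t) = (t - 2)(t - 6) / [77] = (1/77)t^2 - (8/77)t + 12/77
L_1(t) = (t + 5)(t - 6) / [-28] = -(1/28)t^2 + (1/28)t + 15/14
L_2(t) = (t + 5)(t - 2) / [44] = (1/44)t^2 + (3/44)t - 5/22
g(t) = 118·L_0 + 6·L_1 + 118·L_2
  118·L_0(t) = (118/77)t^2 - (944/77)t + 1416/77
  6·L_1(t) = -(3/14)t^2 + (3/14)t + 45/7
  118·L_2(t) = (59/22)t^2 + (177/22)t - 295/11
Adding term by term: 4t^2 - 4t - 2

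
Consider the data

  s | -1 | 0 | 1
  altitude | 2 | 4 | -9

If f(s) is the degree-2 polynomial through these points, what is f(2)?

Evaluate each Lagrange basis at s = 2:
L_0(2) = (2)·(1)/[(-1)·(-2)] = 1
L_1(2) = (3)·(1)/[(1)·(-1)] = -3
L_2(2) = (3)·(2)/[(2)·(1)] = 3
Sum: 2·(1) + 4·(-3) + (-9)·(3) = -37

-37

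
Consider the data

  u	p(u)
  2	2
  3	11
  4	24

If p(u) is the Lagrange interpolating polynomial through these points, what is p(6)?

62

Evaluate each Lagrange basis at u = 6:
L_0(6) = (3)·(2)/[(-1)·(-2)] = 3
L_1(6) = (4)·(2)/[(1)·(-1)] = -8
L_2(6) = (4)·(3)/[(2)·(1)] = 6
Sum: 2·(3) + 11·(-8) + 24·(6) = 62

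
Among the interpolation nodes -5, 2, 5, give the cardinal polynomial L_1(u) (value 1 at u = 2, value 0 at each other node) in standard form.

L_1(u) = -(1/21)u^2 + 25/21

L_1(u) = (u + 5)(u - 5) / [(7)·(-3)]
       = (u^2 - 25) / (-21)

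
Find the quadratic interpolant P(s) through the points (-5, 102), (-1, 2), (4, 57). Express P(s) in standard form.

P(s) = 4s^2 - s - 3

Build the Lagrange basis polynomials:
L_0(s) = (s + 1)(s - 4) / [36] = (1/36)s^2 - (1/12)s - 1/9
L_1(s) = (s + 5)(s - 4) / [-20] = -(1/20)s^2 - (1/20)s + 1
L_2(s) = (s + 5)(s + 1) / [45] = (1/45)s^2 + (2/15)s + 1/9
P(s) = 102·L_0 + 2·L_1 + 57·L_2
  102·L_0(s) = (17/6)s^2 - (17/2)s - 34/3
  2·L_1(s) = -(1/10)s^2 - (1/10)s + 2
  57·L_2(s) = (19/15)s^2 + (38/5)s + 19/3
Adding term by term: 4s^2 - s - 3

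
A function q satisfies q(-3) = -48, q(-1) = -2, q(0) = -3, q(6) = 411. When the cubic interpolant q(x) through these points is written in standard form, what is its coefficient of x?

-3

Build the Lagrange basis polynomials:
L_0(x) = (x + 1)x(x - 6) / [-54] = -(1/54)x^3 + (5/54)x^2 + (1/9)x
L_1(x) = (x + 3)x(x - 6) / [14] = (1/14)x^3 - (3/14)x^2 - (9/7)x
L_2(x) = (x + 3)(x + 1)(x - 6) / [-18] = -(1/18)x^3 + (1/9)x^2 + (7/6)x + 1
L_3(x) = (x + 3)(x + 1)x / [378] = (1/378)x^3 + (2/189)x^2 + (1/126)x
q(x) = (-48)·L_0 + (-2)·L_1 + (-3)·L_2 + 411·L_3
Only the coefficient of x is needed; take it from each L_i and combine:
(-48)·(1/9) + (-2)·(-9/7) + (-3)·(7/6) + 411·(1/126) = -3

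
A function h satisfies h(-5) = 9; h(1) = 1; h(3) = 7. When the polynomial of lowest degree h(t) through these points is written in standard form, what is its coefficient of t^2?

The leading coefficient equals the top divided difference h[-5,1,3].
h[-5,1] = (1 - 9) / (1 - (-5)) = -4/3
h[1,3] = (7 - 1) / (3 - 1) = 3
h[-5,1,3] = (3 - (-4/3)) / (3 - (-5)) = 13/24

13/24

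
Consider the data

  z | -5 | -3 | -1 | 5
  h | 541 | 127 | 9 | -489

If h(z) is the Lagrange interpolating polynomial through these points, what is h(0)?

L_0(0) = (3)·(1)·(-5)/[(-2)·(-4)·(-10)] = 3/16
L_1(0) = (5)·(1)·(-5)/[(2)·(-2)·(-8)] = -25/32
L_2(0) = (5)·(3)·(-5)/[(4)·(2)·(-6)] = 25/16
L_3(0) = (5)·(3)·(1)/[(10)·(8)·(6)] = 1/32
Sum: 541·(3/16) + 127·(-25/32) + 9·(25/16) + (-489)·(1/32) = 1

1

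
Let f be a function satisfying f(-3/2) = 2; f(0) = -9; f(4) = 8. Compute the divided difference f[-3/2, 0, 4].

f[-3/2,0] = (-9 - 2) / (0 - (-3/2)) = -22/3
f[0,4] = (8 - (-9)) / (4 - 0) = 17/4
f[-3/2,0,4] = (17/4 - (-22/3)) / (4 - (-3/2)) = 139/66

139/66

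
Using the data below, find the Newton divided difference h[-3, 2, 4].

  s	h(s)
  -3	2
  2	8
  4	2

-3/5

h[-3,2] = (8 - 2) / (2 - (-3)) = 6/5
h[2,4] = (2 - 8) / (4 - 2) = -3
h[-3,2,4] = (-3 - 6/5) / (4 - (-3)) = -3/5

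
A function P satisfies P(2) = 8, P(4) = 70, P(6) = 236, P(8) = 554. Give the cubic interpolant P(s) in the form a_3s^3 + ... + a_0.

P(s) = s^3 + s^2 - 3s + 2

Build the Lagrange basis polynomials:
L_0(s) = (s - 4)(s - 6)(s - 8) / [-48] = -(1/48)s^3 + (3/8)s^2 - (13/6)s + 4
L_1(s) = (s - 2)(s - 6)(s - 8) / [16] = (1/16)s^3 - s^2 + (19/4)s - 6
L_2(s) = (s - 2)(s - 4)(s - 8) / [-16] = -(1/16)s^3 + (7/8)s^2 - (7/2)s + 4
L_3(s) = (s - 2)(s - 4)(s - 6) / [48] = (1/48)s^3 - (1/4)s^2 + (11/12)s - 1
P(s) = 8·L_0 + 70·L_1 + 236·L_2 + 554·L_3
  8·L_0(s) = -(1/6)s^3 + 3s^2 - (52/3)s + 32
  70·L_1(s) = (35/8)s^3 - 70s^2 + (665/2)s - 420
  236·L_2(s) = -(59/4)s^3 + (413/2)s^2 - 826s + 944
  554·L_3(s) = (277/24)s^3 - (277/2)s^2 + (3047/6)s - 554
Adding term by term: s^3 + s^2 - 3s + 2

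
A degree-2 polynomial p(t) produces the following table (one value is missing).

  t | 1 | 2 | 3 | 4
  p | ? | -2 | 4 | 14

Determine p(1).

-4

The 3 known values determine p uniquely (degree ≤ 2).
L_0(1) = (-2)·(-3)/[(-1)·(-2)] = 3
L_1(1) = (-1)·(-3)/[(1)·(-1)] = -3
L_2(1) = (-1)·(-2)/[(2)·(1)] = 1
Sum: (-2)·(3) + 4·(-3) + 14·(1) = -4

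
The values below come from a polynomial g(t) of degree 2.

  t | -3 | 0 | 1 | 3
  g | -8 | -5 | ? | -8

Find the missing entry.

-16/3

The 3 known values determine g uniquely (degree ≤ 2).
Evaluate each Lagrange basis at t = 1:
L_0(1) = (1)·(-2)/[(-3)·(-6)] = -1/9
L_1(1) = (4)·(-2)/[(3)·(-3)] = 8/9
L_2(1) = (4)·(1)/[(6)·(3)] = 2/9
Sum: (-8)·(-1/9) + (-5)·(8/9) + (-8)·(2/9) = -16/3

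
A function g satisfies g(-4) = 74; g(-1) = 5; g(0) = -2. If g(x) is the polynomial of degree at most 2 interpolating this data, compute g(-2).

20

L_0(-2) = (-1)·(-2)/[(-3)·(-4)] = 1/6
L_1(-2) = (2)·(-2)/[(3)·(-1)] = 4/3
L_2(-2) = (2)·(-1)/[(4)·(1)] = -1/2
Sum: 74·(1/6) + 5·(4/3) + (-2)·(-1/2) = 20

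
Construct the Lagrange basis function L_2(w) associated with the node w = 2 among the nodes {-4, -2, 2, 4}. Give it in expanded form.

L_2(w) = -(1/48)w^3 - (1/24)w^2 + (1/3)w + 2/3

L_2(w) = (w + 4)(w + 2)(w - 4) / [(6)·(4)·(-2)]
       = (w^3 + 2w^2 - 16w - 32) / (-48)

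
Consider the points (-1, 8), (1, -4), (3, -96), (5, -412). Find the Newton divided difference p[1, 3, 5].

p[1,3] = (-96 - (-4)) / (3 - 1) = -46
p[3,5] = (-412 - (-96)) / (5 - 3) = -158
p[1,3,5] = (-158 - (-46)) / (5 - 1) = -28

-28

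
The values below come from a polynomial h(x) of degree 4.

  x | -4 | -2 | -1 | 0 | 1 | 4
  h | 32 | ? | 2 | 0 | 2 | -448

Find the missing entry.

20

The 5 known values determine h uniquely (degree ≤ 4).
L_0(-2) = (-1)·(-2)·(-3)·(-6)/[(-3)·(-4)·(-5)·(-8)] = 3/40
L_1(-2) = (2)·(-2)·(-3)·(-6)/[(3)·(-1)·(-2)·(-5)] = 12/5
L_2(-2) = (2)·(-1)·(-3)·(-6)/[(4)·(1)·(-1)·(-4)] = -9/4
L_3(-2) = (2)·(-1)·(-2)·(-6)/[(5)·(2)·(1)·(-3)] = 4/5
L_4(-2) = (2)·(-1)·(-2)·(-3)/[(8)·(5)·(4)·(3)] = -1/40
Sum: 32·(3/40) + 2·(12/5) + 0 + 2·(4/5) + (-448)·(-1/40) = 20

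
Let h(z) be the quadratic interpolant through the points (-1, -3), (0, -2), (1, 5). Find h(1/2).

Evaluate each Lagrange basis at z = 1/2:
L_0(1/2) = (1/2)·(-1/2)/[(-1)·(-2)] = -1/8
L_1(1/2) = (3/2)·(-1/2)/[(1)·(-1)] = 3/4
L_2(1/2) = (3/2)·(1/2)/[(2)·(1)] = 3/8
Sum: (-3)·(-1/8) + (-2)·(3/4) + 5·(3/8) = 3/4

3/4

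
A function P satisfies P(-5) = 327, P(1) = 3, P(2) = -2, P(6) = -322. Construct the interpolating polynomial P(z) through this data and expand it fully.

P(z) = -2z^3 + 3z^2 + 2

Newton's divided differences:
P[-5,1] = (3 - 327) / (1 - (-5)) = -54
P[1,2] = (-2 - 3) / (2 - 1) = -5
P[2,6] = (-322 - (-2)) / (6 - 2) = -80
P[-5,1,2] = (-5 - (-54)) / (2 - (-5)) = 7
P[1,2,6] = (-80 - (-5)) / (6 - 1) = -15
P[-5,1,2,6] = (-15 - 7) / (6 - (-5)) = -2
P(z) = 327 + (-54)·(z + 5) + 7·(z + 5)(z - 1) + (-2)·(z + 5)(z - 1)(z - 2)
Expanding: P(z) = -2z^3 + 3z^2 + 2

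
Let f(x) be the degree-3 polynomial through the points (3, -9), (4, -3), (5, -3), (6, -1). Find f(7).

L_0(7) = (3)·(2)·(1)/[(-1)·(-2)·(-3)] = -1
L_1(7) = (4)·(2)·(1)/[(1)·(-1)·(-2)] = 4
L_2(7) = (4)·(3)·(1)/[(2)·(1)·(-1)] = -6
L_3(7) = (4)·(3)·(2)/[(3)·(2)·(1)] = 4
Sum: (-9)·(-1) + (-3)·(4) + (-3)·(-6) + (-1)·(4) = 11

11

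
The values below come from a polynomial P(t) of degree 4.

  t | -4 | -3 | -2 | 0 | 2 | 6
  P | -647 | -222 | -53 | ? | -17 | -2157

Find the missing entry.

-3

The 5 known values determine P uniquely (degree ≤ 4).
Evaluate each Lagrange basis at t = 0:
L_0(0) = (3)·(2)·(-2)·(-6)/[(-1)·(-2)·(-6)·(-10)] = 3/5
L_1(0) = (4)·(2)·(-2)·(-6)/[(1)·(-1)·(-5)·(-9)] = -32/15
L_2(0) = (4)·(3)·(-2)·(-6)/[(2)·(1)·(-4)·(-8)] = 9/4
L_3(0) = (4)·(3)·(2)·(-6)/[(6)·(5)·(4)·(-4)] = 3/10
L_4(0) = (4)·(3)·(2)·(-2)/[(10)·(9)·(8)·(4)] = -1/60
Sum: (-647)·(3/5) + (-222)·(-32/15) + (-53)·(9/4) + (-17)·(3/10) + (-2157)·(-1/60) = -3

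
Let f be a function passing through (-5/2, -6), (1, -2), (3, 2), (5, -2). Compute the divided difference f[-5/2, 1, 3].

12/77

f[-5/2,1] = (-2 - (-6)) / (1 - (-5/2)) = 8/7
f[1,3] = (2 - (-2)) / (3 - 1) = 2
f[-5/2,1,3] = (2 - 8/7) / (3 - (-5/2)) = 12/77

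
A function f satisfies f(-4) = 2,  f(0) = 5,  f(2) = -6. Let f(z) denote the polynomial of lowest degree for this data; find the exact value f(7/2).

-631/32

L_0(7/2) = (7/2)·(3/2)/[(-4)·(-6)] = 7/32
L_1(7/2) = (15/2)·(3/2)/[(4)·(-2)] = -45/32
L_2(7/2) = (15/2)·(7/2)/[(6)·(2)] = 35/16
Sum: 2·(7/32) + 5·(-45/32) + (-6)·(35/16) = -631/32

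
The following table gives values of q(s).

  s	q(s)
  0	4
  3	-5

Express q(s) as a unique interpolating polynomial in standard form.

Build the Lagrange basis polynomials:
L_0(s) = (s - 3) / [-3] = -(1/3)s + 1
L_1(s) = s / [3] = (1/3)s
q(s) = 4·L_0 + (-5)·L_1
  4·L_0(s) = -(4/3)s + 4
  (-5)·L_1(s) = -(5/3)s
Adding term by term: -3s + 4

q(s) = -3s + 4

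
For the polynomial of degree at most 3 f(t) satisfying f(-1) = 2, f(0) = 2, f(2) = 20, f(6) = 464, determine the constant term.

Build the Lagrange basis polynomials:
L_0(t) = t(t - 2)(t - 6) / [-21] = -(1/21)t^3 + (8/21)t^2 - (4/7)t
L_1(t) = (t + 1)(t - 2)(t - 6) / [12] = (1/12)t^3 - (7/12)t^2 + (1/3)t + 1
L_2(t) = (t + 1)t(t - 6) / [-24] = -(1/24)t^3 + (5/24)t^2 + (1/4)t
L_3(t) = (t + 1)t(t - 2) / [168] = (1/168)t^3 - (1/168)t^2 - (1/84)t
f(t) = 2·L_0 + 2·L_1 + 20·L_2 + 464·L_3
Only the constant term is needed; take it from each L_i and combine:
2·(0) + 2·(1) + 20·(0) + 464·(0) = 2

2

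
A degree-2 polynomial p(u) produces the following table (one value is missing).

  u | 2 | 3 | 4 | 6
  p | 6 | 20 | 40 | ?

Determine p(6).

98

The 3 known values determine p uniquely (degree ≤ 2).
L_0(6) = (3)·(2)/[(-1)·(-2)] = 3
L_1(6) = (4)·(2)/[(1)·(-1)] = -8
L_2(6) = (4)·(3)/[(2)·(1)] = 6
Sum: 6·(3) + 20·(-8) + 40·(6) = 98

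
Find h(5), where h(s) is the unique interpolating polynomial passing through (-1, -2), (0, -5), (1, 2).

Using Newton's divided-difference form:
h[-1,0] = (-5 - (-2)) / (0 - (-1)) = -3
h[0,1] = (2 - (-5)) / (1 - 0) = 7
h[-1,0,1] = (7 - (-3)) / (1 - (-1)) = 5
h(5) = -2 + (-3)·(6) + 5·(6)·(5) = 130

130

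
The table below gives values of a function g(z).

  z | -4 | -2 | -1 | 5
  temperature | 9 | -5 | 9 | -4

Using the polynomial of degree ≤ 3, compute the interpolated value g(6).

Evaluate each Lagrange basis at z = 6:
L_0(6) = (8)·(7)·(1)/[(-2)·(-3)·(-9)] = -28/27
L_1(6) = (10)·(7)·(1)/[(2)·(-1)·(-7)] = 5
L_2(6) = (10)·(8)·(1)/[(3)·(1)·(-6)] = -40/9
L_3(6) = (10)·(8)·(7)/[(9)·(7)·(6)] = 40/27
Sum: 9·(-28/27) + (-5)·(5) + 9·(-40/9) + (-4)·(40/27) = -2167/27

-2167/27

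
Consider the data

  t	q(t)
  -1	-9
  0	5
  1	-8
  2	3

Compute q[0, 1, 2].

q[0,1] = (-8 - 5) / (1 - 0) = -13
q[1,2] = (3 - (-8)) / (2 - 1) = 11
q[0,1,2] = (11 - (-13)) / (2 - 0) = 12

12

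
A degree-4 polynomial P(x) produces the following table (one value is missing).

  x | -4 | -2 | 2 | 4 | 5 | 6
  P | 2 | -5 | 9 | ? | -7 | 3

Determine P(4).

-484/105

The 5 known values determine P uniquely (degree ≤ 4).
Evaluate each Lagrange basis at x = 4:
L_0(4) = (6)·(2)·(-1)·(-2)/[(-2)·(-6)·(-9)·(-10)] = 1/45
L_1(4) = (8)·(2)·(-1)·(-2)/[(2)·(-4)·(-7)·(-8)] = -1/14
L_2(4) = (8)·(6)·(-1)·(-2)/[(6)·(4)·(-3)·(-4)] = 1/3
L_3(4) = (8)·(6)·(2)·(-2)/[(9)·(7)·(3)·(-1)] = 64/63
L_4(4) = (8)·(6)·(2)·(-1)/[(10)·(8)·(4)·(1)] = -3/10
Sum: 2·(1/45) + (-5)·(-1/14) + 9·(1/3) + (-7)·(64/63) + 3·(-3/10) = -484/105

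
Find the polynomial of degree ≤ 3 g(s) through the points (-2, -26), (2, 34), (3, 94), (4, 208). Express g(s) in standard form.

g(s) = 3s^3 + 3s + 4

L_0(s) = (s - 2)(s - 3)(s - 4) / [-120] = -(1/120)s^3 + (3/40)s^2 - (13/60)s + 1/5
L_1(s) = (s + 2)(s - 3)(s - 4) / [8] = (1/8)s^3 - (5/8)s^2 - (1/4)s + 3
L_2(s) = (s + 2)(s - 2)(s - 4) / [-5] = -(1/5)s^3 + (4/5)s^2 + (4/5)s - 16/5
L_3(s) = (s + 2)(s - 2)(s - 3) / [12] = (1/12)s^3 - (1/4)s^2 - (1/3)s + 1
g(s) = (-26)·L_0 + 34·L_1 + 94·L_2 + 208·L_3
  (-26)·L_0(s) = (13/60)s^3 - (39/20)s^2 + (169/30)s - 26/5
  34·L_1(s) = (17/4)s^3 - (85/4)s^2 - (17/2)s + 102
  94·L_2(s) = -(94/5)s^3 + (376/5)s^2 + (376/5)s - 1504/5
  208·L_3(s) = (52/3)s^3 - 52s^2 - (208/3)s + 208
Adding term by term: 3s^3 + 3s + 4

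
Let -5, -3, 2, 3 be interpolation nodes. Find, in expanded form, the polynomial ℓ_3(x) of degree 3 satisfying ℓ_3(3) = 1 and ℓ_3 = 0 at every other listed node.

ℓ_3(x) = (x + 5)(x + 3)(x - 2) / [(8)·(6)·(1)]
       = (x^3 + 6x^2 - x - 30) / (48)

ℓ_3(x) = (1/48)x^3 + (1/8)x^2 - (1/48)x - 5/8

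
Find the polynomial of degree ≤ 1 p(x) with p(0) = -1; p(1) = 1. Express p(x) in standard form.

p(x) = 2x - 1

L_0(x) = (x - 1) / [-1] = -x + 1
L_1(x) = x / [1] = x
p(x) = (-1)·L_0 + 1·L_1
  (-1)·L_0(x) = x - 1
  1·L_1(x) = x
Adding term by term: 2x - 1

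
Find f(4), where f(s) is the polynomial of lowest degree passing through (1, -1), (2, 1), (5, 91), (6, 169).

Evaluate each Lagrange basis at s = 4:
L_0(4) = (2)·(-1)·(-2)/[(-1)·(-4)·(-5)] = -1/5
L_1(4) = (3)·(-1)·(-2)/[(1)·(-3)·(-4)] = 1/2
L_2(4) = (3)·(2)·(-2)/[(4)·(3)·(-1)] = 1
L_3(4) = (3)·(2)·(-1)/[(5)·(4)·(1)] = -3/10
Sum: (-1)·(-1/5) + 1·(1/2) + 91·(1) + 169·(-3/10) = 41

41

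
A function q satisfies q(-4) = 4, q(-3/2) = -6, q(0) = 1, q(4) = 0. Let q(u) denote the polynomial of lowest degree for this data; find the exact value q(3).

1425/176

Evaluate each Lagrange basis at u = 3:
L_0(3) = (9/2)·(3)·(-1)/[(-5/2)·(-4)·(-8)] = 27/160
L_1(3) = (7)·(3)·(-1)/[(5/2)·(-3/2)·(-11/2)] = -56/55
L_2(3) = (7)·(9/2)·(-1)/[(4)·(3/2)·(-4)] = 21/16
L_3(3) = (7)·(9/2)·(3)/[(8)·(11/2)·(4)] = 189/352
Sum: 4·(27/160) + (-6)·(-56/55) + 1·(21/16) + 0 = 1425/176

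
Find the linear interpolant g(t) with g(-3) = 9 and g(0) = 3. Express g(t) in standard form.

g(t) = -2t + 3

L_0(t) = t / [-3] = -(1/3)t
L_1(t) = (t + 3) / [3] = (1/3)t + 1
g(t) = 9·L_0 + 3·L_1
  9·L_0(t) = -3t
  3·L_1(t) = t + 3
Adding term by term: -2t + 3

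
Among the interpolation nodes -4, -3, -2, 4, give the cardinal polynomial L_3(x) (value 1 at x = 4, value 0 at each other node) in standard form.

L_3(x) = (x + 4)(x + 3)(x + 2) / [(8)·(7)·(6)]
       = (x^3 + 9x^2 + 26x + 24) / (336)

L_3(x) = (1/336)x^3 + (3/112)x^2 + (13/168)x + 1/14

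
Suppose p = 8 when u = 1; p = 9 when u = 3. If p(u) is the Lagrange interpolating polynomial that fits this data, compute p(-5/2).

Evaluate each Lagrange basis at u = -5/2:
L_0(-5/2) = (-11/2)/[(-2)] = 11/4
L_1(-5/2) = (-7/2)/[(2)] = -7/4
Sum: 8·(11/4) + 9·(-7/4) = 25/4

25/4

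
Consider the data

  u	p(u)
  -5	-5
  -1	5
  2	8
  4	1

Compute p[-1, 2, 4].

-9/10

p[-1,2] = (8 - 5) / (2 - (-1)) = 1
p[2,4] = (1 - 8) / (4 - 2) = -7/2
p[-1,2,4] = (-7/2 - 1) / (4 - (-1)) = -9/10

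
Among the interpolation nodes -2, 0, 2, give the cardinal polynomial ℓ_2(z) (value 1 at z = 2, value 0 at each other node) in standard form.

ℓ_2(z) = (1/8)z^2 + (1/4)z

ℓ_2(z) = (z + 2)z / [(4)·(2)]
       = (z^2 + 2z) / (8)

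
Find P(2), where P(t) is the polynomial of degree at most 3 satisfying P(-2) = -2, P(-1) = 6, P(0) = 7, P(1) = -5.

-36

Evaluate each Lagrange basis at t = 2:
L_0(2) = (3)·(2)·(1)/[(-1)·(-2)·(-3)] = -1
L_1(2) = (4)·(2)·(1)/[(1)·(-1)·(-2)] = 4
L_2(2) = (4)·(3)·(1)/[(2)·(1)·(-1)] = -6
L_3(2) = (4)·(3)·(2)/[(3)·(2)·(1)] = 4
Sum: (-2)·(-1) + 6·(4) + 7·(-6) + (-5)·(4) = -36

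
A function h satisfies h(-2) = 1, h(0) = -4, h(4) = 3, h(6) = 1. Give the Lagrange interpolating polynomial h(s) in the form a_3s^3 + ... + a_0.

L_0(s) = s(s - 4)(s - 6) / [-96] = -(1/96)s^3 + (5/48)s^2 - (1/4)s
L_1(s) = (s + 2)(s - 4)(s - 6) / [48] = (1/48)s^3 - (1/6)s^2 + (1/12)s + 1
L_2(s) = (s + 2)s(s - 6) / [-48] = -(1/48)s^3 + (1/12)s^2 + (1/4)s
L_3(s) = (s + 2)s(s - 4) / [96] = (1/96)s^3 - (1/48)s^2 - (1/12)s
h(s) = 1·L_0 + (-4)·L_1 + 3·L_2 + 1·L_3
  1·L_0(s) = -(1/96)s^3 + (5/48)s^2 - (1/4)s
  (-4)·L_1(s) = -(1/12)s^3 + (2/3)s^2 - (1/3)s - 4
  3·L_2(s) = -(1/16)s^3 + (1/4)s^2 + (3/4)s
  1·L_3(s) = (1/96)s^3 - (1/48)s^2 - (1/12)s
Adding term by term: -(7/48)s^3 + s^2 + (1/12)s - 4

h(s) = -(7/48)s^3 + s^2 + (1/12)s - 4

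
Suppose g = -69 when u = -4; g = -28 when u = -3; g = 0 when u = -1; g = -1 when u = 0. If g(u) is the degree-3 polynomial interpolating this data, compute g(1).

-4

L_0(1) = (4)·(2)·(1)/[(-1)·(-3)·(-4)] = -2/3
L_1(1) = (5)·(2)·(1)/[(1)·(-2)·(-3)] = 5/3
L_2(1) = (5)·(4)·(1)/[(3)·(2)·(-1)] = -10/3
L_3(1) = (5)·(4)·(2)/[(4)·(3)·(1)] = 10/3
Sum: (-69)·(-2/3) + (-28)·(5/3) + 0 + (-1)·(10/3) = -4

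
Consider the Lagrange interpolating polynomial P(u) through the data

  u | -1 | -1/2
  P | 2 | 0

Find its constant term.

Build the Lagrange basis polynomials:
L_0(u) = (u + 1/2) / [-1/2] = -2u - 1
L_1(u) = (u + 1) / [1/2] = 2u + 2
P(u) = 2·L_0 + 0·L_1
Only the constant term is needed; take it from each L_i and combine:
2·(-1) + 0·(2) = -2

-2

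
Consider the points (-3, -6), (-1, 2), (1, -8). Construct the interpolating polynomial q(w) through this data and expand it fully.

q(w) = -(9/4)w^2 - 5w - 3/4

Build the Lagrange basis polynomials:
L_0(w) = (w + 1)(w - 1) / [8] = (1/8)w^2 - 1/8
L_1(w) = (w + 3)(w - 1) / [-4] = -(1/4)w^2 - (1/2)w + 3/4
L_2(w) = (w + 3)(w + 1) / [8] = (1/8)w^2 + (1/2)w + 3/8
q(w) = (-6)·L_0 + 2·L_1 + (-8)·L_2
  (-6)·L_0(w) = -(3/4)w^2 + 3/4
  2·L_1(w) = -(1/2)w^2 - w + 3/2
  (-8)·L_2(w) = -w^2 - 4w - 3
Adding term by term: -(9/4)w^2 - 5w - 3/4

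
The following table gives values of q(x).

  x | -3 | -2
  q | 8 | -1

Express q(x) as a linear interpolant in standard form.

Build the Lagrange basis polynomials:
L_0(x) = (x + 2) / [-1] = -x - 2
L_1(x) = (x + 3) / [1] = x + 3
q(x) = 8·L_0 + (-1)·L_1
  8·L_0(x) = -8x - 16
  (-1)·L_1(x) = -x - 3
Adding term by term: -9x - 19

q(x) = -9x - 19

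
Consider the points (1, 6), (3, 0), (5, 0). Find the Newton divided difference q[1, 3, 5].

3/4

q[1,3] = (0 - 6) / (3 - 1) = -3
q[3,5] = (0 - 0) / (5 - 3) = 0
q[1,3,5] = (0 - (-3)) / (5 - 1) = 3/4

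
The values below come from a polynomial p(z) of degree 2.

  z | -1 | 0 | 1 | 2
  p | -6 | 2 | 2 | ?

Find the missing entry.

The 3 known values determine p uniquely (degree ≤ 2).
Evaluate each Lagrange basis at z = 2:
L_0(2) = (2)·(1)/[(-1)·(-2)] = 1
L_1(2) = (3)·(1)/[(1)·(-1)] = -3
L_2(2) = (3)·(2)/[(2)·(1)] = 3
Sum: (-6)·(1) + 2·(-3) + 2·(3) = -6

-6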